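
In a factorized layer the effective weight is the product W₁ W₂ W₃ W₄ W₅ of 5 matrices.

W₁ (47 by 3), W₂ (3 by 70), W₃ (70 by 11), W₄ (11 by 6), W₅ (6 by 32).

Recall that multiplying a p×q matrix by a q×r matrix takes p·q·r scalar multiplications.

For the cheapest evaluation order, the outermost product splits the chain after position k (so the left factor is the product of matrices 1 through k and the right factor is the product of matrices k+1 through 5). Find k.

Adjacent pairs: W₁W₂ = 47·3·70 = 9870; W₂W₃ = 3·70·11 = 2310; W₃W₄ = 70·11·6 = 4620; W₄W₅ = 11·6·32 = 2112.
Length 3: W₁..W₃: k=1: 0+2310+47·3·11=3861; k=2: 9870+0+47·70·11=46060 → min 3861 | W₂..W₄: k=2: 0+4620+3·70·6=5880; k=3: 2310+0+3·11·6=2508 → min 2508 | W₃..W₅: k=3: 0+2112+70·11·32=26752; k=4: 4620+0+70·6·32=18060 → min 18060.
Length 4: W₁..W₄: k=1: 0+2508+47·3·6=3354; k=2: 9870+4620+47·70·6=34230; k=3: 3861+0+47·11·6=6963 → min 3354 | W₂..W₅: k=2: 0+18060+3·70·32=24780; k=3: 2310+2112+3·11·32=5478; k=4: 2508+0+3·6·32=3084 → min 3084.
Top-level splits: k=1: (W₁..W₁)·(W₂..W₅) → 0+3084+47·3·32 = 7596; k=2: (W₁..W₂)·(W₃..W₅) → 9870+18060+47·70·32 = 133210; k=3: (W₁..W₃)·(W₄..W₅) → 3861+2112+47·11·32 = 22517; k=4: (W₁..W₄)·(W₅..W₅) → 3354+0+47·6·32 = 12378.
Best split is after W₁, i.e. k = 1.

1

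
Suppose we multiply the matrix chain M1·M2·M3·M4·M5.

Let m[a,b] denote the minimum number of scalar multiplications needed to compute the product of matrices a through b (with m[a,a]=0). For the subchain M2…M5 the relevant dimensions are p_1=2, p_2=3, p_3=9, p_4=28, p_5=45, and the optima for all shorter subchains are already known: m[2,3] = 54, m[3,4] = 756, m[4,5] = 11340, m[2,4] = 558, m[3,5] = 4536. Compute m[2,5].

3078

m[2,5] = min over k∈[2,4] of m[2,k]+m[k+1,5]+p_{1}·p_k·p_{5}.
k=2: 0 + 4536 + 2·3·45 = 4806; k=3: 54 + 11340 + 2·9·45 = 12204; k=4: 558 + 0 + 2·28·45 = 3078.
Minimum: 3078 at k=4.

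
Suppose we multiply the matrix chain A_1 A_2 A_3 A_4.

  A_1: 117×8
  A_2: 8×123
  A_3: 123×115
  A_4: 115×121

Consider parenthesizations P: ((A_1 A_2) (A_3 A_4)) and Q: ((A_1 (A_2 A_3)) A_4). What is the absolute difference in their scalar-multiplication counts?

1719129

Order P = ((A_1 A_2) (A_3 A_4)): (A_1 A_2): 117×8 by 8×123 → 117×123, cost 117·8·123 = 115128; (A_3 A_4): 123×115 by 115×121 → 123×121, cost 123·115·121 = 1711545; ((A_1 A_2) (A_3 A_4)): 117×123 by 123×121 → 117×121, cost 117·123·121 = 1741311; cumulative 3567984. Total 3567984.
Order Q = ((A_1 (A_2 A_3)) A_4): (A_2 A_3): 8×123 by 123×115 → 8×115, cost 8·123·115 = 113160; (A_1 (A_2 A_3)): 117×8 by 8×115 → 117×115, cost 117·8·115 = 107640; cumulative 220800; ((A_1 (A_2 A_3)) A_4): 117×115 by 115×121 → 117×121, cost 117·115·121 = 1628055; cumulative 1848855. Total 1848855.
Difference: |3567984 − 1848855| = 1719129.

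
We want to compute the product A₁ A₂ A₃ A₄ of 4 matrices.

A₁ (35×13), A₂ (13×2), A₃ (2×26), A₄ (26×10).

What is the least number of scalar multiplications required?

2130

Adjacent pairs: A₁A₂ = 35·13·2 = 910; A₂A₃ = 13·2·26 = 676; A₃A₄ = 2·26·10 = 520.
Length 3: A₁..A₃: k=1: 0+676+35·13·26=12506; k=2: 910+0+35·2·26=2730 → min 2730 | A₂..A₄: k=2: 0+520+13·2·10=780; k=3: 676+0+13·26·10=4056 → min 780.
Length 4: A₁..A₄: k=1: 0+780+35·13·10=5330; k=2: 910+520+35·2·10=2130; k=3: 2730+0+35·26·10=11830 → min 2130.
Optimal order: ((A₁ A₂) (A₃ A₄)) with cost 2130.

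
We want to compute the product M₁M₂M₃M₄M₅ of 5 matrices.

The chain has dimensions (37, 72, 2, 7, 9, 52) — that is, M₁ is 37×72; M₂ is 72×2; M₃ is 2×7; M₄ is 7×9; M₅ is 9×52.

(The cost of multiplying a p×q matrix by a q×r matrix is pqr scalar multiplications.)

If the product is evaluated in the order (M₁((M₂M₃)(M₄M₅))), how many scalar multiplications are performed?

(M₂M₃): 72×2 by 2×7 → 72×7, cost 72·2·7 = 1008
(M₄M₅): 7×9 by 9×52 → 7×52, cost 7·9·52 = 3276
((M₂M₃)(M₄M₅)): 72×7 by 7×52 → 72×52, cost 72·7·52 = 26208; cumulative 30492
(M₁((M₂M₃)(M₄M₅))): 37×72 by 72×52 → 37×52, cost 37·72·52 = 138528; cumulative 169020
Total: 169020 scalar multiplications.

169020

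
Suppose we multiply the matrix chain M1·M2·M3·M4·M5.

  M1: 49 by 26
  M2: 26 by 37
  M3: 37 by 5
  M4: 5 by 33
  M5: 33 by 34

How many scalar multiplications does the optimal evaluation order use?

25120

Adjacent pairs: M1M2 = 49·26·37 = 47138; M2M3 = 26·37·5 = 4810; M3M4 = 37·5·33 = 6105; M4M5 = 5·33·34 = 5610.
Length 3: M1..M3: k=1: 0+4810+49·26·5=11180; k=2: 47138+0+49·37·5=56203 → min 11180 | M2..M4: k=2: 0+6105+26·37·33=37851; k=3: 4810+0+26·5·33=9100 → min 9100 | M3..M5: k=3: 0+5610+37·5·34=11900; k=4: 6105+0+37·33·34=47619 → min 11900.
Length 4: M1..M4: k=1: 0+9100+49·26·33=51142; k=2: 47138+6105+49·37·33=113072; k=3: 11180+0+49·5·33=19265 → min 19265 | M2..M5: k=2: 0+11900+26·37·34=44608; k=3: 4810+5610+26·5·34=14840; k=4: 9100+0+26·33·34=38272 → min 14840.
Length 5: M1..M5: k=1: 0+14840+49·26·34=58156; k=2: 47138+11900+49·37·34=120680; k=3: 11180+5610+49·5·34=25120; k=4: 19265+0+49·33·34=74243 → min 25120.
Optimal order: ((M1·(M2·M3))·(M4·M5)) with cost 25120.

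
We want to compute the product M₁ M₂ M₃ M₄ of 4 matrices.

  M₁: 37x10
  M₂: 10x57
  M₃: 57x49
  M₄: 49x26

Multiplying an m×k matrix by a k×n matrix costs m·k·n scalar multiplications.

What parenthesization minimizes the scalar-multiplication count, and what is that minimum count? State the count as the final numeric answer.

Adjacent pairs: M₁M₂ = 37·10·57 = 21090; M₂M₃ = 10·57·49 = 27930; M₃M₄ = 57·49·26 = 72618.
Length 3: M₁..M₃: k=1: 0+27930+37·10·49=46060; k=2: 21090+0+37·57·49=124431 → min 46060 | M₂..M₄: k=2: 0+72618+10·57·26=87438; k=3: 27930+0+10·49·26=40670 → min 40670.
Length 4: M₁..M₄: k=1: 0+40670+37·10·26=50290; k=2: 21090+72618+37·57·26=148542; k=3: 46060+0+37·49·26=93198 → min 50290.
Optimal parenthesization: (M₁ ((M₂ M₃) M₄)) with cost 50290.

50290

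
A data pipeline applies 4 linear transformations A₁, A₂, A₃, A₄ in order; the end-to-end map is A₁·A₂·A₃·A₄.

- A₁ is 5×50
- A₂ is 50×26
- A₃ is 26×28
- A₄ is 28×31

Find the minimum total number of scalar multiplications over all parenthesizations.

Adjacent pairs: A₁A₂ = 5·50·26 = 6500; A₂A₃ = 50·26·28 = 36400; A₃A₄ = 26·28·31 = 22568.
Length 3: A₁..A₃: k=1: 0+36400+5·50·28=43400; k=2: 6500+0+5·26·28=10140 → min 10140 | A₂..A₄: k=2: 0+22568+50·26·31=62868; k=3: 36400+0+50·28·31=79800 → min 62868.
Length 4: A₁..A₄: k=1: 0+62868+5·50·31=70618; k=2: 6500+22568+5·26·31=33098; k=3: 10140+0+5·28·31=14480 → min 14480.
Optimal order: (((A₁·A₂)·A₃)·A₄) with cost 14480.

14480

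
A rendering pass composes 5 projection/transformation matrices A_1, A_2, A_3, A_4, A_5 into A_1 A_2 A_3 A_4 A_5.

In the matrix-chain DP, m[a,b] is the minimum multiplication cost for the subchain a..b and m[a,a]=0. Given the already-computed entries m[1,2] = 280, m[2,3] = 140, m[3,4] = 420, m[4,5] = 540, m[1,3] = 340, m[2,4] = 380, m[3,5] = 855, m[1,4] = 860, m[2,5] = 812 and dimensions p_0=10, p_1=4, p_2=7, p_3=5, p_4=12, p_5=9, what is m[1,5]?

1172

m[1,5] = min over k∈[1,4] of m[1,k]+m[k+1,5]+p_{0}·p_k·p_{5}.
k=1: 0 + 812 + 10·4·9 = 1172; k=2: 280 + 855 + 10·7·9 = 1765; k=3: 340 + 540 + 10·5·9 = 1330; k=4: 860 + 0 + 10·12·9 = 1940.
Minimum: 1172 at k=1.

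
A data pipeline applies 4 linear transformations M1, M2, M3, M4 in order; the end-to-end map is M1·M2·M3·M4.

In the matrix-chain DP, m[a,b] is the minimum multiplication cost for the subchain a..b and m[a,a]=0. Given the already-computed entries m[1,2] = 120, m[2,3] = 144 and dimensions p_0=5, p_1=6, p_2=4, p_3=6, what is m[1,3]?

240

m[1,3] = min over k∈[1,2] of m[1,k]+m[k+1,3]+p_{0}·p_k·p_{3}.
k=1: 0 + 144 + 5·6·6 = 324; k=2: 120 + 0 + 5·4·6 = 240.
Minimum: 240 at k=2.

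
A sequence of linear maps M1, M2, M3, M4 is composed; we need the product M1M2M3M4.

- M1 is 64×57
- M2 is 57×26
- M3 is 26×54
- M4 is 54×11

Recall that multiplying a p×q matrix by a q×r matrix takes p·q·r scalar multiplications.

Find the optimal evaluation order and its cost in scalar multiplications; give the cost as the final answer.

71874

Adjacent pairs: M1M2 = 64·57·26 = 94848; M2M3 = 57·26·54 = 80028; M3M4 = 26·54·11 = 15444.
Length 3: M1..M3: k=1: 0+80028+64·57·54=277020; k=2: 94848+0+64·26·54=184704 → min 184704 | M2..M4: k=2: 0+15444+57·26·11=31746; k=3: 80028+0+57·54·11=113886 → min 31746.
Length 4: M1..M4: k=1: 0+31746+64·57·11=71874; k=2: 94848+15444+64·26·11=128596; k=3: 184704+0+64·54·11=222720 → min 71874.
Optimal parenthesization: (M1(M2(M3M4))) with cost 71874.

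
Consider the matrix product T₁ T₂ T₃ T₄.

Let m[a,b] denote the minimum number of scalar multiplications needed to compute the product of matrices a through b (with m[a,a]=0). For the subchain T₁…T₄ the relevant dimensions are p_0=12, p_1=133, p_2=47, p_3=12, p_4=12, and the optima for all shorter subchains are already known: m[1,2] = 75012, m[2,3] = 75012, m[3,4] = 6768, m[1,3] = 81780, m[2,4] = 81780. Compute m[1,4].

83508

m[1,4] = min over k∈[1,3] of m[1,k]+m[k+1,4]+p_{0}·p_k·p_{4}.
k=1: 0 + 81780 + 12·133·12 = 100932; k=2: 75012 + 6768 + 12·47·12 = 88548; k=3: 81780 + 0 + 12·12·12 = 83508.
Minimum: 83508 at k=3.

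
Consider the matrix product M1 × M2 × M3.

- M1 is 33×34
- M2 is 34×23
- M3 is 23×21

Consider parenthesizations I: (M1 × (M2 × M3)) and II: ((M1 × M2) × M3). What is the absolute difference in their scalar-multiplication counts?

Order I = (M1 × (M2 × M3)): (M2 × M3): 34×23 by 23×21 → 34×21, cost 34·23·21 = 16422; (M1 × (M2 × M3)): 33×34 by 34×21 → 33×21, cost 33·34·21 = 23562; cumulative 39984. Total 39984.
Order II = ((M1 × M2) × M3): (M1 × M2): 33×34 by 34×23 → 33×23, cost 33·34·23 = 25806; ((M1 × M2) × M3): 33×23 by 23×21 → 33×21, cost 33·23·21 = 15939; cumulative 41745. Total 41745.
Difference: |39984 − 41745| = 1761.

1761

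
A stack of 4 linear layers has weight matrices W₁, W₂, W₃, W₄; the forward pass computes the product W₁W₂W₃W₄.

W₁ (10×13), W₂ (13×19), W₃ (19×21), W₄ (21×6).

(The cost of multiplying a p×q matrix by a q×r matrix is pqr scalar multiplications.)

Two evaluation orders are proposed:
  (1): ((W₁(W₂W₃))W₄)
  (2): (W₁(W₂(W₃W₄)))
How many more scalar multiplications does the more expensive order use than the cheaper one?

4521

Order (1) = ((W₁(W₂W₃))W₄): (W₂W₃): 13×19 by 19×21 → 13×21, cost 13·19·21 = 5187; (W₁(W₂W₃)): 10×13 by 13×21 → 10×21, cost 10·13·21 = 2730; cumulative 7917; ((W₁(W₂W₃))W₄): 10×21 by 21×6 → 10×6, cost 10·21·6 = 1260; cumulative 9177. Total 9177.
Order (2) = (W₁(W₂(W₃W₄))): (W₃W₄): 19×21 by 21×6 → 19×6, cost 19·21·6 = 2394; (W₂(W₃W₄)): 13×19 by 19×6 → 13×6, cost 13·19·6 = 1482; cumulative 3876; (W₁(W₂(W₃W₄))): 10×13 by 13×6 → 10×6, cost 10·13·6 = 780; cumulative 4656. Total 4656.
Difference: |9177 − 4656| = 4521.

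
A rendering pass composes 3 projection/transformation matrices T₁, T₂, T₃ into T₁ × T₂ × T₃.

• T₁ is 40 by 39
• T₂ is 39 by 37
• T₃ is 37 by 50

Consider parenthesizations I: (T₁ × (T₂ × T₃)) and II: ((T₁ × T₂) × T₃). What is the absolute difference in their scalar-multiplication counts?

18430

Order I = (T₁ × (T₂ × T₃)): (T₂ × T₃): 39×37 by 37×50 → 39×50, cost 39·37·50 = 72150; (T₁ × (T₂ × T₃)): 40×39 by 39×50 → 40×50, cost 40·39·50 = 78000; cumulative 150150. Total 150150.
Order II = ((T₁ × T₂) × T₃): (T₁ × T₂): 40×39 by 39×37 → 40×37, cost 40·39·37 = 57720; ((T₁ × T₂) × T₃): 40×37 by 37×50 → 40×50, cost 40·37·50 = 74000; cumulative 131720. Total 131720.
Difference: |150150 − 131720| = 18430.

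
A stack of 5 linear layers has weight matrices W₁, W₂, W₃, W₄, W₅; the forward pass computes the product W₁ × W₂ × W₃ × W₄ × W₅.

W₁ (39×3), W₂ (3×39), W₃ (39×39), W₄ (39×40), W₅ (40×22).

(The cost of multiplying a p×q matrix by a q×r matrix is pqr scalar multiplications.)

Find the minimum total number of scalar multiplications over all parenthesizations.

Adjacent pairs: W₁W₂ = 39·3·39 = 4563; W₂W₃ = 3·39·39 = 4563; W₃W₄ = 39·39·40 = 60840; W₄W₅ = 39·40·22 = 34320.
Length 3: W₁..W₃: k=1: 0+4563+39·3·39=9126; k=2: 4563+0+39·39·39=63882 → min 9126 | W₂..W₄: k=2: 0+60840+3·39·40=65520; k=3: 4563+0+3·39·40=9243 → min 9243 | W₃..W₅: k=3: 0+34320+39·39·22=67782; k=4: 60840+0+39·40·22=95160 → min 67782.
Length 4: W₁..W₄: k=1: 0+9243+39·3·40=13923; k=2: 4563+60840+39·39·40=126243; k=3: 9126+0+39·39·40=69966 → min 13923 | W₂..W₅: k=2: 0+67782+3·39·22=70356; k=3: 4563+34320+3·39·22=41457; k=4: 9243+0+3·40·22=11883 → min 11883.
Length 5: W₁..W₅: k=1: 0+11883+39·3·22=14457; k=2: 4563+67782+39·39·22=105807; k=3: 9126+34320+39·39·22=76908; k=4: 13923+0+39·40·22=48243 → min 14457.
Optimal order: (W₁ × (((W₂ × W₃) × W₄) × W₅)) with cost 14457.

14457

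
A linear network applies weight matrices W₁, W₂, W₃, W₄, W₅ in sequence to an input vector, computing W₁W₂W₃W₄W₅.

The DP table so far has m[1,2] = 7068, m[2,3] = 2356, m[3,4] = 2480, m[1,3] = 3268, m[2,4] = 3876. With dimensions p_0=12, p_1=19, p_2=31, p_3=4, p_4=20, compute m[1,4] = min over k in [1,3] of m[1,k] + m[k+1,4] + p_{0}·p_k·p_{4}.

m[1,4] = min over k∈[1,3] of m[1,k]+m[k+1,4]+p_{0}·p_k·p_{4}.
k=1: 0 + 3876 + 12·19·20 = 8436; k=2: 7068 + 2480 + 12·31·20 = 16988; k=3: 3268 + 0 + 12·4·20 = 4228.
Minimum: 4228 at k=3.

4228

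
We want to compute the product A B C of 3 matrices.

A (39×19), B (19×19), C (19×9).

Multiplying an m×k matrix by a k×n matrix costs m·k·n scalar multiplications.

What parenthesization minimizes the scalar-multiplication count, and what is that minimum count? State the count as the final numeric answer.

9918

(A (B C)): cost 9918.
((A B) C): cost 20748.
Optimal: (A (B C)) with cost 9918.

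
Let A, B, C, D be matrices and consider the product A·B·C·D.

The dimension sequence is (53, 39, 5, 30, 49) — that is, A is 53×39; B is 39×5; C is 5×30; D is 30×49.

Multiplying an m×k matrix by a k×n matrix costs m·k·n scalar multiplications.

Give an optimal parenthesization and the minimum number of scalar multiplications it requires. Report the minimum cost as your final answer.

30670

Adjacent pairs: AB = 53·39·5 = 10335; BC = 39·5·30 = 5850; CD = 5·30·49 = 7350.
Length 3: A..C: k=1: 0+5850+53·39·30=67860; k=2: 10335+0+53·5·30=18285 → min 18285 | B..D: k=2: 0+7350+39·5·49=16905; k=3: 5850+0+39·30·49=63180 → min 16905.
Length 4: A..D: k=1: 0+16905+53·39·49=118188; k=2: 10335+7350+53·5·49=30670; k=3: 18285+0+53·30·49=96195 → min 30670.
Optimal parenthesization: ((A·B)·(C·D)) with cost 30670.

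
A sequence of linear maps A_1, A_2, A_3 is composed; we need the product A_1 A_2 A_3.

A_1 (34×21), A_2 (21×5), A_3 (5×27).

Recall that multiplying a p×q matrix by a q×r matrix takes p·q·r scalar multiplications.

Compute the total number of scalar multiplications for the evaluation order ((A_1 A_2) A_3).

8160

(A_1 A_2): 34×21 by 21×5 → 34×5, cost 34·21·5 = 3570
((A_1 A_2) A_3): 34×5 by 5×27 → 34×27, cost 34·5·27 = 4590; cumulative 8160
Total: 8160 scalar multiplications.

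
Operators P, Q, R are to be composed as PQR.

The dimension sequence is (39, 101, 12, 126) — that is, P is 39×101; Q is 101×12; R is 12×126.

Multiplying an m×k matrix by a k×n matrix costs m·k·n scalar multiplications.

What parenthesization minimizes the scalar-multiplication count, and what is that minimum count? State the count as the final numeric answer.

106236

(P(QR)): cost 649026.
((PQ)R): cost 106236.
Optimal: ((PQ)R) with cost 106236.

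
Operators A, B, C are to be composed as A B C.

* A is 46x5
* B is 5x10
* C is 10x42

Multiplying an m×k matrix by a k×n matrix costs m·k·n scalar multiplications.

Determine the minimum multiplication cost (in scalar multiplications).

Order (A (B C)): (B C): 5×10 by 10×42 → 5×42, cost 5·10·42 = 2100; (A (B C)): 46×5 by 5×42 → 46×42, cost 46·5·42 = 9660; cumulative 11760. Total 11760.
Order ((A B) C): (A B): 46×5 by 5×10 → 46×10, cost 46·5·10 = 2300; ((A B) C): 46×10 by 10×42 → 46×42, cost 46·10·42 = 19320; cumulative 21620. Total 21620.
Minimum: 11760.

11760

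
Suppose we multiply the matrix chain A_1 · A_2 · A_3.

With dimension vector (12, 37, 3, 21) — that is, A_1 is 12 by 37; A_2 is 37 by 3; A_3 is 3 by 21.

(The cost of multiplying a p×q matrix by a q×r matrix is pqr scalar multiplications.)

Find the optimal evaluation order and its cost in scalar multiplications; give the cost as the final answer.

(A_1 · (A_2 · A_3)): cost 11655.
((A_1 · A_2) · A_3): cost 2088.
Optimal: ((A_1 · A_2) · A_3) with cost 2088.

2088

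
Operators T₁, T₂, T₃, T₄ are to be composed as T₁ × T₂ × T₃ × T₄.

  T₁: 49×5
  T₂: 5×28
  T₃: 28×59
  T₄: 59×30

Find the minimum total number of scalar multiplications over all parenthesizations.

Adjacent pairs: T₁T₂ = 49·5·28 = 6860; T₂T₃ = 5·28·59 = 8260; T₃T₄ = 28·59·30 = 49560.
Length 3: T₁..T₃: k=1: 0+8260+49·5·59=22715; k=2: 6860+0+49·28·59=87808 → min 22715 | T₂..T₄: k=2: 0+49560+5·28·30=53760; k=3: 8260+0+5·59·30=17110 → min 17110.
Length 4: T₁..T₄: k=1: 0+17110+49·5·30=24460; k=2: 6860+49560+49·28·30=97580; k=3: 22715+0+49·59·30=109445 → min 24460.
Optimal order: (T₁ × ((T₂ × T₃) × T₄)) with cost 24460.

24460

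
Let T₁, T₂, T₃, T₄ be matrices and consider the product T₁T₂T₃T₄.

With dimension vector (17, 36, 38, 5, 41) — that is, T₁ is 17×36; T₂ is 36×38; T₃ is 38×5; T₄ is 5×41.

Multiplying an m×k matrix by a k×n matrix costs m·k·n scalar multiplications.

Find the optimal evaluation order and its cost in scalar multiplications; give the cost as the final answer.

Adjacent pairs: T₁T₂ = 17·36·38 = 23256; T₂T₃ = 36·38·5 = 6840; T₃T₄ = 38·5·41 = 7790.
Length 3: T₁..T₃: k=1: 0+6840+17·36·5=9900; k=2: 23256+0+17·38·5=26486 → min 9900 | T₂..T₄: k=2: 0+7790+36·38·41=63878; k=3: 6840+0+36·5·41=14220 → min 14220.
Length 4: T₁..T₄: k=1: 0+14220+17·36·41=39312; k=2: 23256+7790+17·38·41=57532; k=3: 9900+0+17·5·41=13385 → min 13385.
Optimal parenthesization: ((T₁(T₂T₃))T₄) with cost 13385.

13385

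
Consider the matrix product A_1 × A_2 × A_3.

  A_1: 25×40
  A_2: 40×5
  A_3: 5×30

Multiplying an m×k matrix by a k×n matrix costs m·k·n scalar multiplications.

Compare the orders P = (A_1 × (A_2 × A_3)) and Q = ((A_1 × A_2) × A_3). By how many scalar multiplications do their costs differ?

Order P = (A_1 × (A_2 × A_3)): (A_2 × A_3): 40×5 by 5×30 → 40×30, cost 40·5·30 = 6000; (A_1 × (A_2 × A_3)): 25×40 by 40×30 → 25×30, cost 25·40·30 = 30000; cumulative 36000. Total 36000.
Order Q = ((A_1 × A_2) × A_3): (A_1 × A_2): 25×40 by 40×5 → 25×5, cost 25·40·5 = 5000; ((A_1 × A_2) × A_3): 25×5 by 5×30 → 25×30, cost 25·5·30 = 3750; cumulative 8750. Total 8750.
Difference: |36000 − 8750| = 27250.

27250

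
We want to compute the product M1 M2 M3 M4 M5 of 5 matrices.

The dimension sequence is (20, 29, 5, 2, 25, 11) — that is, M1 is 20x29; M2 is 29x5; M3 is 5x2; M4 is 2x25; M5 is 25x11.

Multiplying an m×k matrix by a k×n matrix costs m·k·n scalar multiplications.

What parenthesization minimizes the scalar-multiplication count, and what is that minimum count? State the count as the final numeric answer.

2440

Adjacent pairs: M1M2 = 20·29·5 = 2900; M2M3 = 29·5·2 = 290; M3M4 = 5·2·25 = 250; M4M5 = 2·25·11 = 550.
Length 3: M1..M3: k=1: 0+290+20·29·2=1450; k=2: 2900+0+20·5·2=3100 → min 1450 | M2..M4: k=2: 0+250+29·5·25=3875; k=3: 290+0+29·2·25=1740 → min 1740 | M3..M5: k=3: 0+550+5·2·11=660; k=4: 250+0+5·25·11=1625 → min 660.
Length 4: M1..M4: k=1: 0+1740+20·29·25=16240; k=2: 2900+250+20·5·25=5650; k=3: 1450+0+20·2·25=2450 → min 2450 | M2..M5: k=2: 0+660+29·5·11=2255; k=3: 290+550+29·2·11=1478; k=4: 1740+0+29·25·11=9715 → min 1478.
Length 5: M1..M5: k=1: 0+1478+20·29·11=7858; k=2: 2900+660+20·5·11=4660; k=3: 1450+550+20·2·11=2440; k=4: 2450+0+20·25·11=7950 → min 2440.
Optimal parenthesization: ((M1 (M2 M3)) (M4 M5)) with cost 2440.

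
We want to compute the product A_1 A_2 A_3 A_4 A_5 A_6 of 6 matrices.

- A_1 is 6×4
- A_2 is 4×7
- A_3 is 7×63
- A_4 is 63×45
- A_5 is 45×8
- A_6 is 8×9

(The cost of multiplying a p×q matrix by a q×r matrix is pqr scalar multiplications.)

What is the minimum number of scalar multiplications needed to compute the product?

15048

Adjacent pairs: A_1A_2 = 6·4·7 = 168; A_2A_3 = 4·7·63 = 1764; A_3A_4 = 7·63·45 = 19845; A_4A_5 = 63·45·8 = 22680; A_5A_6 = 45·8·9 = 3240.
Length 3: A_1..A_3: k=1: 0+1764+6·4·63=3276; k=2: 168+0+6·7·63=2814 → min 2814 | A_2..A_4: k=2: 0+19845+4·7·45=21105; k=3: 1764+0+4·63·45=13104 → min 13104 | A_3..A_5: k=3: 0+22680+7·63·8=26208; k=4: 19845+0+7·45·8=22365 → min 22365 | A_4..A_6: k=4: 0+3240+63·45·9=28755; k=5: 22680+0+63·8·9=27216 → min 27216.
Length 4: A_1..A_4: k=1: 0+13104+6·4·45=14184; k=2: 168+19845+6·7·45=21903; k=3: 2814+0+6·63·45=19824 → min 14184 | A_2..A_5: k=2: 0+22365+4·7·8=22589; k=3: 1764+22680+4·63·8=26460; k=4: 13104+0+4·45·8=14544 → min 14544 | A_3..A_6: k=3: 0+27216+7·63·9=31185; k=4: 19845+3240+7·45·9=25920; k=5: 22365+0+7·8·9=22869 → min 22869.
Length 5: A_1..A_5: k=1: 0+14544+6·4·8=14736; k=2: 168+22365+6·7·8=22869; k=3: 2814+22680+6·63·8=28518; k=4: 14184+0+6·45·8=16344 → min 14736 | A_2..A_6: k=2: 0+22869+4·7·9=23121; k=3: 1764+27216+4·63·9=31248; k=4: 13104+3240+4·45·9=17964; k=5: 14544+0+4·8·9=14832 → min 14832.
Length 6: A_1..A_6: k=1: 0+14832+6·4·9=15048; k=2: 168+22869+6·7·9=23415; k=3: 2814+27216+6·63·9=33432; k=4: 14184+3240+6·45·9=19854; k=5: 14736+0+6·8·9=15168 → min 15048.
Optimal order: (A_1 ((((A_2 A_3) A_4) A_5) A_6)) with cost 15048.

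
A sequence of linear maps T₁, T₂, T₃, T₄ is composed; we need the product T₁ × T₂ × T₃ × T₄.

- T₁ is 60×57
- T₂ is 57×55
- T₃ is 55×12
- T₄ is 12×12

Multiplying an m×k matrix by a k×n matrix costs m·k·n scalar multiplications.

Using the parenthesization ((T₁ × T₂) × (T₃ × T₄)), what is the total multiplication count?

(T₁ × T₂): 60×57 by 57×55 → 60×55, cost 60·57·55 = 188100
(T₃ × T₄): 55×12 by 12×12 → 55×12, cost 55·12·12 = 7920
((T₁ × T₂) × (T₃ × T₄)): 60×55 by 55×12 → 60×12, cost 60·55·12 = 39600; cumulative 235620
Total: 235620 scalar multiplications.

235620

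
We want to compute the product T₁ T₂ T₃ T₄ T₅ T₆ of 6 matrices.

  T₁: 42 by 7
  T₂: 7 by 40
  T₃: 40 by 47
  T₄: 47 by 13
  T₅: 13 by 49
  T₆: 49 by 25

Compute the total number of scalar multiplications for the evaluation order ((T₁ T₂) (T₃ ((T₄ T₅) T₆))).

(T₁ T₂): 42×7 by 7×40 → 42×40, cost 42·7·40 = 11760
(T₄ T₅): 47×13 by 13×49 → 47×49, cost 47·13·49 = 29939
((T₄ T₅) T₆): 47×49 by 49×25 → 47×25, cost 47·49·25 = 57575; cumulative 87514
(T₃ ((T₄ T₅) T₆)): 40×47 by 47×25 → 40×25, cost 40·47·25 = 47000; cumulative 134514
((T₁ T₂) (T₃ ((T₄ T₅) T₆))): 42×40 by 40×25 → 42×25, cost 42·40·25 = 42000; cumulative 188274
Total: 188274 scalar multiplications.

188274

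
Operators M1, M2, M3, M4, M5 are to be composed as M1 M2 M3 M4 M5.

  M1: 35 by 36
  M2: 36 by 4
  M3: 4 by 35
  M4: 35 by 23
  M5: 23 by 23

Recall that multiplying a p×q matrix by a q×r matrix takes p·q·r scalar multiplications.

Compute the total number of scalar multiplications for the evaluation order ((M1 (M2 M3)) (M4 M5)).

(M2 M3): 36×4 by 4×35 → 36×35, cost 36·4·35 = 5040
(M1 (M2 M3)): 35×36 by 36×35 → 35×35, cost 35·36·35 = 44100; cumulative 49140
(M4 M5): 35×23 by 23×23 → 35×23, cost 35·23·23 = 18515
((M1 (M2 M3)) (M4 M5)): 35×35 by 35×23 → 35×23, cost 35·35·23 = 28175; cumulative 95830
Total: 95830 scalar multiplications.

95830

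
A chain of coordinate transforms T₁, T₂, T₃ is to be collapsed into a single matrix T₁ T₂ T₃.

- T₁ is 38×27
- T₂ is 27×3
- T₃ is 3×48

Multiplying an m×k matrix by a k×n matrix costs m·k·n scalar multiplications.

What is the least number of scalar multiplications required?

8550

Order (T₁ (T₂ T₃)): (T₂ T₃): 27×3 by 3×48 → 27×48, cost 27·3·48 = 3888; (T₁ (T₂ T₃)): 38×27 by 27×48 → 38×48, cost 38·27·48 = 49248; cumulative 53136. Total 53136.
Order ((T₁ T₂) T₃): (T₁ T₂): 38×27 by 27×3 → 38×3, cost 38·27·3 = 3078; ((T₁ T₂) T₃): 38×3 by 3×48 → 38×48, cost 38·3·48 = 5472; cumulative 8550. Total 8550.
Minimum: 8550.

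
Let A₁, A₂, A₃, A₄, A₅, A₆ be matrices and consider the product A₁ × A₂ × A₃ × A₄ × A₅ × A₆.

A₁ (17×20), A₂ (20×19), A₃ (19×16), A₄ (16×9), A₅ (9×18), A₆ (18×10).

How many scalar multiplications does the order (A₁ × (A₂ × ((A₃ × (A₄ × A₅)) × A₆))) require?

(A₄ × A₅): 16×9 by 9×18 → 16×18, cost 16·9·18 = 2592
(A₃ × (A₄ × A₅)): 19×16 by 16×18 → 19×18, cost 19·16·18 = 5472; cumulative 8064
((A₃ × (A₄ × A₅)) × A₆): 19×18 by 18×10 → 19×10, cost 19·18·10 = 3420; cumulative 11484
(A₂ × ((A₃ × (A₄ × A₅)) × A₆)): 20×19 by 19×10 → 20×10, cost 20·19·10 = 3800; cumulative 15284
(A₁ × (A₂ × ((A₃ × (A₄ × A₅)) × A₆))): 17×20 by 20×10 → 17×10, cost 17·20·10 = 3400; cumulative 18684
Total: 18684 scalar multiplications.

18684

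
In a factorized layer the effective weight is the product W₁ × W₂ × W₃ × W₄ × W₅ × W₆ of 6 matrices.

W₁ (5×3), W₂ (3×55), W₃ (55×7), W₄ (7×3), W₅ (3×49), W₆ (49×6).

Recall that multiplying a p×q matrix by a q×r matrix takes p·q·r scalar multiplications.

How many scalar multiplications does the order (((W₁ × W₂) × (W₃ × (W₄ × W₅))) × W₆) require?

35664

(W₁ × W₂): 5×3 by 3×55 → 5×55, cost 5·3·55 = 825
(W₄ × W₅): 7×3 by 3×49 → 7×49, cost 7·3·49 = 1029
(W₃ × (W₄ × W₅)): 55×7 by 7×49 → 55×49, cost 55·7·49 = 18865; cumulative 19894
((W₁ × W₂) × (W₃ × (W₄ × W₅))): 5×55 by 55×49 → 5×49, cost 5·55·49 = 13475; cumulative 34194
(((W₁ × W₂) × (W₃ × (W₄ × W₅))) × W₆): 5×49 by 49×6 → 5×6, cost 5·49·6 = 1470; cumulative 35664
Total: 35664 scalar multiplications.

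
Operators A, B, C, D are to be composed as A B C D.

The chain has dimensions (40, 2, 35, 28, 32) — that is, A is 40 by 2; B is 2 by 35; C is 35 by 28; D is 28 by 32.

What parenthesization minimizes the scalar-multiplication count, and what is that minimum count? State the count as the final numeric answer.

6312

Adjacent pairs: AB = 40·2·35 = 2800; BC = 2·35·28 = 1960; CD = 35·28·32 = 31360.
Length 3: A..C: k=1: 0+1960+40·2·28=4200; k=2: 2800+0+40·35·28=42000 → min 4200 | B..D: k=2: 0+31360+2·35·32=33600; k=3: 1960+0+2·28·32=3752 → min 3752.
Length 4: A..D: k=1: 0+3752+40·2·32=6312; k=2: 2800+31360+40·35·32=78960; k=3: 4200+0+40·28·32=40040 → min 6312.
Optimal parenthesization: (A ((B C) D)) with cost 6312.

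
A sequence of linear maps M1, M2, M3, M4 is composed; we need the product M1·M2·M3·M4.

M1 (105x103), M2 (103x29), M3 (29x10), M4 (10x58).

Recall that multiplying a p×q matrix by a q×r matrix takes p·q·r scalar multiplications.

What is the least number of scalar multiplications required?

198920

Adjacent pairs: M1M2 = 105·103·29 = 313635; M2M3 = 103·29·10 = 29870; M3M4 = 29·10·58 = 16820.
Length 3: M1..M3: k=1: 0+29870+105·103·10=138020; k=2: 313635+0+105·29·10=344085 → min 138020 | M2..M4: k=2: 0+16820+103·29·58=190066; k=3: 29870+0+103·10·58=89610 → min 89610.
Length 4: M1..M4: k=1: 0+89610+105·103·58=716880; k=2: 313635+16820+105·29·58=507065; k=3: 138020+0+105·10·58=198920 → min 198920.
Optimal order: ((M1·(M2·M3))·M4) with cost 198920.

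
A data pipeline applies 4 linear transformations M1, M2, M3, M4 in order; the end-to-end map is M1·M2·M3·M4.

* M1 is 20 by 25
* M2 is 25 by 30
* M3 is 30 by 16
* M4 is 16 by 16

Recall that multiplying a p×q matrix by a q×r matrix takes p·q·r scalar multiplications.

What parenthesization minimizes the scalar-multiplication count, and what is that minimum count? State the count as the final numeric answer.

Adjacent pairs: M1M2 = 20·25·30 = 15000; M2M3 = 25·30·16 = 12000; M3M4 = 30·16·16 = 7680.
Length 3: M1..M3: k=1: 0+12000+20·25·16=20000; k=2: 15000+0+20·30·16=24600 → min 20000 | M2..M4: k=2: 0+7680+25·30·16=19680; k=3: 12000+0+25·16·16=18400 → min 18400.
Length 4: M1..M4: k=1: 0+18400+20·25·16=26400; k=2: 15000+7680+20·30·16=32280; k=3: 20000+0+20·16·16=25120 → min 25120.
Optimal parenthesization: ((M1·(M2·M3))·M4) with cost 25120.

25120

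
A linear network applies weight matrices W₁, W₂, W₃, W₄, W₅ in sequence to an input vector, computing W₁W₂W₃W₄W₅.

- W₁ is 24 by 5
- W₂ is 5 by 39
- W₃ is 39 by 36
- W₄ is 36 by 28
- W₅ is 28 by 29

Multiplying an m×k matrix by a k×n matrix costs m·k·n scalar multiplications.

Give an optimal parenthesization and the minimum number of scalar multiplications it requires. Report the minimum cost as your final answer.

Adjacent pairs: W₁W₂ = 24·5·39 = 4680; W₂W₃ = 5·39·36 = 7020; W₃W₄ = 39·36·28 = 39312; W₄W₅ = 36·28·29 = 29232.
Length 3: W₁..W₃: k=1: 0+7020+24·5·36=11340; k=2: 4680+0+24·39·36=38376 → min 11340 | W₂..W₄: k=2: 0+39312+5·39·28=44772; k=3: 7020+0+5·36·28=12060 → min 12060 | W₃..W₅: k=3: 0+29232+39·36·29=69948; k=4: 39312+0+39·28·29=70980 → min 69948.
Length 4: W₁..W₄: k=1: 0+12060+24·5·28=15420; k=2: 4680+39312+24·39·28=70200; k=3: 11340+0+24·36·28=35532 → min 15420 | W₂..W₅: k=2: 0+69948+5·39·29=75603; k=3: 7020+29232+5·36·29=41472; k=4: 12060+0+5·28·29=16120 → min 16120.
Length 5: W₁..W₅: k=1: 0+16120+24·5·29=19600; k=2: 4680+69948+24·39·29=101772; k=3: 11340+29232+24·36·29=65628; k=4: 15420+0+24·28·29=34908 → min 19600.
Optimal parenthesization: (W₁(((W₂W₃)W₄)W₅)) with cost 19600.

19600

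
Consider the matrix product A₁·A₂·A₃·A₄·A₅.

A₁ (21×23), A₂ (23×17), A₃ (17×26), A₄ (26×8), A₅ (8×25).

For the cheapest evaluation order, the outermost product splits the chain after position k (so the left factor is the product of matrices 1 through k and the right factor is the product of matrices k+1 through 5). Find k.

Adjacent pairs: A₁A₂ = 21·23·17 = 8211; A₂A₃ = 23·17·26 = 10166; A₃A₄ = 17·26·8 = 3536; A₄A₅ = 26·8·25 = 5200.
Length 3: A₁..A₃: k=1: 0+10166+21·23·26=22724; k=2: 8211+0+21·17·26=17493 → min 17493 | A₂..A₄: k=2: 0+3536+23·17·8=6664; k=3: 10166+0+23·26·8=14950 → min 6664 | A₃..A₅: k=3: 0+5200+17·26·25=16250; k=4: 3536+0+17·8·25=6936 → min 6936.
Length 4: A₁..A₄: k=1: 0+6664+21·23·8=10528; k=2: 8211+3536+21·17·8=14603; k=3: 17493+0+21·26·8=21861 → min 10528 | A₂..A₅: k=2: 0+6936+23·17·25=16711; k=3: 10166+5200+23·26·25=30316; k=4: 6664+0+23·8·25=11264 → min 11264.
Top-level splits: k=1: (A₁..A₁)·(A₂..A₅) → 0+11264+21·23·25 = 23339; k=2: (A₁..A₂)·(A₃..A₅) → 8211+6936+21·17·25 = 24072; k=3: (A₁..A₃)·(A₄..A₅) → 17493+5200+21·26·25 = 36343; k=4: (A₁..A₄)·(A₅..A₅) → 10528+0+21·8·25 = 14728.
Best split is after A₄, i.e. k = 4.

4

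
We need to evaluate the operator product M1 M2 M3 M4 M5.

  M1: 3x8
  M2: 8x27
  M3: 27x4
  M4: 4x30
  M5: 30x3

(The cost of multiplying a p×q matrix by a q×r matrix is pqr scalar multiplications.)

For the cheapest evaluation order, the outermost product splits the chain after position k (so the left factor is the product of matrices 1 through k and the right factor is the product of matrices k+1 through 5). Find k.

3

Adjacent pairs: M1M2 = 3·8·27 = 648; M2M3 = 8·27·4 = 864; M3M4 = 27·4·30 = 3240; M4M5 = 4·30·3 = 360.
Length 3: M1..M3: k=1: 0+864+3·8·4=960; k=2: 648+0+3·27·4=972 → min 960 | M2..M4: k=2: 0+3240+8·27·30=9720; k=3: 864+0+8·4·30=1824 → min 1824 | M3..M5: k=3: 0+360+27·4·3=684; k=4: 3240+0+27·30·3=5670 → min 684.
Length 4: M1..M4: k=1: 0+1824+3·8·30=2544; k=2: 648+3240+3·27·30=6318; k=3: 960+0+3·4·30=1320 → min 1320 | M2..M5: k=2: 0+684+8·27·3=1332; k=3: 864+360+8·4·3=1320; k=4: 1824+0+8·30·3=2544 → min 1320.
Top-level splits: k=1: (M1..M1)·(M2..M5) → 0+1320+3·8·3 = 1392; k=2: (M1..M2)·(M3..M5) → 648+684+3·27·3 = 1575; k=3: (M1..M3)·(M4..M5) → 960+360+3·4·3 = 1356; k=4: (M1..M4)·(M5..M5) → 1320+0+3·30·3 = 1590.
Best split is after M3, i.e. k = 3.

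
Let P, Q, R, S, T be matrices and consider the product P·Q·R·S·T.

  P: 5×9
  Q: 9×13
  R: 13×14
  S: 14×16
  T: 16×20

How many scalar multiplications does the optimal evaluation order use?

4215

Adjacent pairs: PQ = 5·9·13 = 585; QR = 9·13·14 = 1638; RS = 13·14·16 = 2912; ST = 14·16·20 = 4480.
Length 3: P..R: k=1: 0+1638+5·9·14=2268; k=2: 585+0+5·13·14=1495 → min 1495 | Q..S: k=2: 0+2912+9·13·16=4784; k=3: 1638+0+9·14·16=3654 → min 3654 | R..T: k=3: 0+4480+13·14·20=8120; k=4: 2912+0+13·16·20=7072 → min 7072.
Length 4: P..S: k=1: 0+3654+5·9·16=4374; k=2: 585+2912+5·13·16=4537; k=3: 1495+0+5·14·16=2615 → min 2615 | Q..T: k=2: 0+7072+9·13·20=9412; k=3: 1638+4480+9·14·20=8638; k=4: 3654+0+9·16·20=6534 → min 6534.
Length 5: P..T: k=1: 0+6534+5·9·20=7434; k=2: 585+7072+5·13·20=8957; k=3: 1495+4480+5·14·20=7375; k=4: 2615+0+5·16·20=4215 → min 4215.
Optimal order: ((((P·Q)·R)·S)·T) with cost 4215.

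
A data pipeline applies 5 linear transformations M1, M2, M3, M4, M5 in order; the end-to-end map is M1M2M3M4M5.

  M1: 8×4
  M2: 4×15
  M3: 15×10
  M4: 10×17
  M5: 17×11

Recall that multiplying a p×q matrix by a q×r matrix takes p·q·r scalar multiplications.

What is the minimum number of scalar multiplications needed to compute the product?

Adjacent pairs: M1M2 = 8·4·15 = 480; M2M3 = 4·15·10 = 600; M3M4 = 15·10·17 = 2550; M4M5 = 10·17·11 = 1870.
Length 3: M1..M3: k=1: 0+600+8·4·10=920; k=2: 480+0+8·15·10=1680 → min 920 | M2..M4: k=2: 0+2550+4·15·17=3570; k=3: 600+0+4·10·17=1280 → min 1280 | M3..M5: k=3: 0+1870+15·10·11=3520; k=4: 2550+0+15·17·11=5355 → min 3520.
Length 4: M1..M4: k=1: 0+1280+8·4·17=1824; k=2: 480+2550+8·15·17=5070; k=3: 920+0+8·10·17=2280 → min 1824 | M2..M5: k=2: 0+3520+4·15·11=4180; k=3: 600+1870+4·10·11=2910; k=4: 1280+0+4·17·11=2028 → min 2028.
Length 5: M1..M5: k=1: 0+2028+8·4·11=2380; k=2: 480+3520+8·15·11=5320; k=3: 920+1870+8·10·11=3670; k=4: 1824+0+8·17·11=3320 → min 2380.
Optimal order: (M1(((M2M3)M4)M5)) with cost 2380.

2380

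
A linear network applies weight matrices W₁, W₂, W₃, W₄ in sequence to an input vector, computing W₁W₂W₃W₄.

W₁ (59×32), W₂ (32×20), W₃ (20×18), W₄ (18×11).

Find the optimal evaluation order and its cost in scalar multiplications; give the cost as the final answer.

Adjacent pairs: W₁W₂ = 59·32·20 = 37760; W₂W₃ = 32·20·18 = 11520; W₃W₄ = 20·18·11 = 3960.
Length 3: W₁..W₃: k=1: 0+11520+59·32·18=45504; k=2: 37760+0+59·20·18=59000 → min 45504 | W₂..W₄: k=2: 0+3960+32·20·11=11000; k=3: 11520+0+32·18·11=17856 → min 11000.
Length 4: W₁..W₄: k=1: 0+11000+59·32·11=31768; k=2: 37760+3960+59·20·11=54700; k=3: 45504+0+59·18·11=57186 → min 31768.
Optimal parenthesization: (W₁(W₂(W₃W₄))) with cost 31768.

31768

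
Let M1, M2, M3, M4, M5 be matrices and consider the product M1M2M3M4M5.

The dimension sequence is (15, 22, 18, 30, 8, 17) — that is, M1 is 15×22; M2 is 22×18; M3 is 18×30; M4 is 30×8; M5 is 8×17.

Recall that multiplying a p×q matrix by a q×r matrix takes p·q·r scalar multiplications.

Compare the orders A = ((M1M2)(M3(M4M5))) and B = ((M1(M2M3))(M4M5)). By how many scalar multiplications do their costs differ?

Order A = ((M1M2)(M3(M4M5))): (M1M2): 15×22 by 22×18 → 15×18, cost 15·22·18 = 5940; (M4M5): 30×8 by 8×17 → 30×17, cost 30·8·17 = 4080; (M3(M4M5)): 18×30 by 30×17 → 18×17, cost 18·30·17 = 9180; cumulative 13260; ((M1M2)(M3(M4M5))): 15×18 by 18×17 → 15×17, cost 15·18·17 = 4590; cumulative 23790. Total 23790.
Order B = ((M1(M2M3))(M4M5)): (M2M3): 22×18 by 18×30 → 22×30, cost 22·18·30 = 11880; (M1(M2M3)): 15×22 by 22×30 → 15×30, cost 15·22·30 = 9900; cumulative 21780; (M4M5): 30×8 by 8×17 → 30×17, cost 30·8·17 = 4080; ((M1(M2M3))(M4M5)): 15×30 by 30×17 → 15×17, cost 15·30·17 = 7650; cumulative 33510. Total 33510.
Difference: |23790 − 33510| = 9720.

9720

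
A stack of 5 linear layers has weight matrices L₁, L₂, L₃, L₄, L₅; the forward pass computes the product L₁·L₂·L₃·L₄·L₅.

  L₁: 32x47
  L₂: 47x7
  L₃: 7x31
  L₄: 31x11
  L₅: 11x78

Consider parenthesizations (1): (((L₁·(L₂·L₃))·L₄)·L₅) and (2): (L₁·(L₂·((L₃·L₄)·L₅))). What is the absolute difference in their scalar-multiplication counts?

56176

Order (1) = (((L₁·(L₂·L₃))·L₄)·L₅): (L₂·L₃): 47×7 by 7×31 → 47×31, cost 47·7·31 = 10199; (L₁·(L₂·L₃)): 32×47 by 47×31 → 32×31, cost 32·47·31 = 46624; cumulative 56823; ((L₁·(L₂·L₃))·L₄): 32×31 by 31×11 → 32×11, cost 32·31·11 = 10912; cumulative 67735; (((L₁·(L₂·L₃))·L₄)·L₅): 32×11 by 11×78 → 32×78, cost 32·11·78 = 27456; cumulative 95191. Total 95191.
Order (2) = (L₁·(L₂·((L₃·L₄)·L₅))): (L₃·L₄): 7×31 by 31×11 → 7×11, cost 7·31·11 = 2387; ((L₃·L₄)·L₅): 7×11 by 11×78 → 7×78, cost 7·11·78 = 6006; cumulative 8393; (L₂·((L₃·L₄)·L₅)): 47×7 by 7×78 → 47×78, cost 47·7·78 = 25662; cumulative 34055; (L₁·(L₂·((L₃·L₄)·L₅))): 32×47 by 47×78 → 32×78, cost 32·47·78 = 117312; cumulative 151367. Total 151367.
Difference: |95191 − 151367| = 56176.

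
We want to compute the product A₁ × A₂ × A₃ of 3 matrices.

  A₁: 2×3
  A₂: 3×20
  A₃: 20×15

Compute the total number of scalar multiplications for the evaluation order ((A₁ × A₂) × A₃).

720

(A₁ × A₂): 2×3 by 3×20 → 2×20, cost 2·3·20 = 120
((A₁ × A₂) × A₃): 2×20 by 20×15 → 2×15, cost 2·20·15 = 600; cumulative 720
Total: 720 scalar multiplications.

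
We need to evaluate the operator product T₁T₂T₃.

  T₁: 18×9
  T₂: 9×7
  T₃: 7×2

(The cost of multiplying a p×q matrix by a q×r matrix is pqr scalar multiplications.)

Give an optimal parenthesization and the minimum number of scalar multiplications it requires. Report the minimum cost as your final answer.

450

(T₁(T₂T₃)): cost 450.
((T₁T₂)T₃): cost 1386.
Optimal: (T₁(T₂T₃)) with cost 450.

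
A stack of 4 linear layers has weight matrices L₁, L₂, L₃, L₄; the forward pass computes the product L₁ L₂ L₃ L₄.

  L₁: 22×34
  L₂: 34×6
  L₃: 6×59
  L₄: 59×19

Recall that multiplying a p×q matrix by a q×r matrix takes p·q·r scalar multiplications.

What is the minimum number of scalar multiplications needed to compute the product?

Adjacent pairs: L₁L₂ = 22·34·6 = 4488; L₂L₃ = 34·6·59 = 12036; L₃L₄ = 6·59·19 = 6726.
Length 3: L₁..L₃: k=1: 0+12036+22·34·59=56168; k=2: 4488+0+22·6·59=12276 → min 12276 | L₂..L₄: k=2: 0+6726+34·6·19=10602; k=3: 12036+0+34·59·19=50150 → min 10602.
Length 4: L₁..L₄: k=1: 0+10602+22·34·19=24814; k=2: 4488+6726+22·6·19=13722; k=3: 12276+0+22·59·19=36938 → min 13722.
Optimal order: ((L₁ L₂) (L₃ L₄)) with cost 13722.

13722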